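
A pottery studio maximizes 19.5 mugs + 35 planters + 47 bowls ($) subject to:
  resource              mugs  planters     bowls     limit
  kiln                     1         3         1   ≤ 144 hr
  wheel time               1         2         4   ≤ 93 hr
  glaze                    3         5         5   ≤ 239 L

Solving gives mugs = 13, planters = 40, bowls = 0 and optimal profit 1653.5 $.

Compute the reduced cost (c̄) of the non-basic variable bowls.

-3

Check each constraint at x*: kiln 133/144 (slack 11); wheel time 93/93 (tight); glaze 239/239 (tight).
Slack constraints have shadow price 0 (complementary slackness).
The binding rows give the dual system: 1·y_wheel time + 3·y_glaze = 19.5 and 2·y_wheel time + 5·y_glaze = 35.
Solving: y_wheel time = 7.5, y_glaze = 4.
Reduced cost of bowls: c₃ − yᵀa₃ = 47 − (7.5·4 + 4·5) = 47 − 50 = -3.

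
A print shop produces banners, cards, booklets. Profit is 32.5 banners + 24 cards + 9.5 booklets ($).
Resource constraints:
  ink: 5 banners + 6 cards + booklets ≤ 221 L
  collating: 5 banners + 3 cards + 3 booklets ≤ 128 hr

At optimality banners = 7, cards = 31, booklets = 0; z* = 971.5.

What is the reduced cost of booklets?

-7

Check each constraint at x*: ink 221/221 (tight); collating 128/128 (tight).
Dual feasibility on the basic columns requires 5·y_ink + 5·y_collating = 32.5, 6·y_ink + 3·y_collating = 24.
→ y_ink = 1.5 and y_collating = 5.
Reduced cost of booklets: c₃ − yᵀa₃ = 9.5 − (1.5·1 + 5·3) = 9.5 − 16.5 = -7.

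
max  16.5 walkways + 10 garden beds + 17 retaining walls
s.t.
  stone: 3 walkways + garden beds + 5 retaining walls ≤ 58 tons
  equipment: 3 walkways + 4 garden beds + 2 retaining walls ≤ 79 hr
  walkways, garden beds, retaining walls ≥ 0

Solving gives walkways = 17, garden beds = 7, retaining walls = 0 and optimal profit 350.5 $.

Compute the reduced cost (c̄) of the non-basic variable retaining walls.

Check each constraint at x*: stone 58/58 (tight); equipment 79/79 (tight).
From A_Bᵀ y = c: 3·y_stone + 3·y_equipment = 16.5; 1·y_stone + 4·y_equipment = 10.
Solving: y_stone = 4, y_equipment = 1.5.
Reduced cost of retaining walls: c₃ − yᵀa₃ = 17 − (4·5 + 1.5·2) = 17 − 23 = -6.

-6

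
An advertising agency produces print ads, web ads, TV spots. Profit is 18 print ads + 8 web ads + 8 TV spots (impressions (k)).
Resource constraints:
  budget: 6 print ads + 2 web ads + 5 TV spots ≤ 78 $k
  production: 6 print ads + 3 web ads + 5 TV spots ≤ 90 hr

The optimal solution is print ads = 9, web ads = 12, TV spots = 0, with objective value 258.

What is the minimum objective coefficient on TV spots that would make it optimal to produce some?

Check each constraint at x*: budget 78/78 (tight); production 90/90 (tight).
Dual feasibility on the basic columns requires 6·y_budget + 6·y_production = 18, 2·y_budget + 3·y_production = 8.
→ y_budget = 1 and y_production = 2.
TV spots enters the basis when its profit ≥ yᵀa₃ = 1·5 + 2·5 = 15.

15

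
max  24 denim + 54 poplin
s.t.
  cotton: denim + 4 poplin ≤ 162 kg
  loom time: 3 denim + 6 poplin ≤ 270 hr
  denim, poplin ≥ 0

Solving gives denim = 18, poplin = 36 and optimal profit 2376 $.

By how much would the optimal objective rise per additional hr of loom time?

7

At the optimum: cotton uses 162 of 162 (binding); loom time uses 270 of 270 (binding).
From A_Bᵀ y = c: 1·y_cotton + 3·y_loom time = 24; 4·y_cotton + 6·y_loom time = 54.
This yields shadow prices y_cotton = 3, y_loom time = 7.
Shadow price of loom time = 7.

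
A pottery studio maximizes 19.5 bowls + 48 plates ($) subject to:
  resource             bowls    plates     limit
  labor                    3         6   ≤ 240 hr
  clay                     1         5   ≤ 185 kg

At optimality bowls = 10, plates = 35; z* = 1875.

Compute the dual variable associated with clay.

Both labor and clay are binding at x*.
From A_Bᵀ y = c: 3·y_labor + 1·y_clay = 19.5; 6·y_labor + 5·y_clay = 48.
Solving: y_labor = 5.5, y_clay = 3.
Shadow price of clay = 3.

3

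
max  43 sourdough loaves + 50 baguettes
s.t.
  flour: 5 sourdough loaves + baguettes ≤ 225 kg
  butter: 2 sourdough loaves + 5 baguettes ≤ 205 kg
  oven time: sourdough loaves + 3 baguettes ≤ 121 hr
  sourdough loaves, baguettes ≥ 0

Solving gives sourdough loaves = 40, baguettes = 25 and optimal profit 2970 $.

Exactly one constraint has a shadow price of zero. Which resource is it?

flour: 225/225 (binding)
butter: 205/205 (binding)
oven time: 115/121 (slack 6)
By complementary slackness, a constraint with positive slack has shadow price 0 → oven time.

oven time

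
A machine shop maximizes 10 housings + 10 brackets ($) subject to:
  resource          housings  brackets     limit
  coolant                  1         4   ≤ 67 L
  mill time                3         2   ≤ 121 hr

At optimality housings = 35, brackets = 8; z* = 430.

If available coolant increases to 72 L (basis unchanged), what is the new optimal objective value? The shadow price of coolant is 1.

435

Δb = 5, so new z* = 430 + (1)·(5) = 430 + 5 = 435.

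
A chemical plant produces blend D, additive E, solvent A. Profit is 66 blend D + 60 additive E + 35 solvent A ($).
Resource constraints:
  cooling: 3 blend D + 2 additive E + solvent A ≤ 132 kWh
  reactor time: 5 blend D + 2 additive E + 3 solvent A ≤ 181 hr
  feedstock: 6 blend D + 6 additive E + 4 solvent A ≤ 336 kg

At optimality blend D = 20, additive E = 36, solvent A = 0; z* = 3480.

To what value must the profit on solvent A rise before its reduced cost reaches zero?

Check each constraint at x*: cooling 132/132 (tight); reactor time 172/181 (slack 9); feedstock 336/336 (tight).
Slack constraints have shadow price 0 (complementary slackness).
Dual feasibility on the basic columns requires 3·y_cooling + 6·y_feedstock = 66, 2·y_cooling + 6·y_feedstock = 60.
Solving: y_cooling = 6, y_feedstock = 8.
solvent A enters the basis when its profit ≥ yᵀa₃ = 6·1 + 8·4 = 38.

38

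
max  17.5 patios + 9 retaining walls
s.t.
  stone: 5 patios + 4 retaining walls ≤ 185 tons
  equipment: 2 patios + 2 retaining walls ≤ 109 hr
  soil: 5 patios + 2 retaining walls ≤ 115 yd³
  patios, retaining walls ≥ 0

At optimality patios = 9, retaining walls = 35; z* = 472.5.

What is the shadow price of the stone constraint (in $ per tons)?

1

At the optimum: stone uses 185 of 185 (binding); equipment uses 88 of 109 (slack = 21); soil uses 115 of 115 (binding).
Since equipment is not tight, its dual is 0.
Dual feasibility on the basic columns requires 5·y_stone + 5·y_soil = 17.5, 4·y_stone + 2·y_soil = 9.
→ y_stone = 1 and y_soil = 2.5.
Shadow price of stone = 1.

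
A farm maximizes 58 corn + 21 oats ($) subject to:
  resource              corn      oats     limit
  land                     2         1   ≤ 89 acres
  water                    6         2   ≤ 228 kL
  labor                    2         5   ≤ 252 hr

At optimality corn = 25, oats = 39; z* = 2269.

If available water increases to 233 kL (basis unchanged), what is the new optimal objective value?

2309

At the optimum: land uses 89 of 89 (binding); water uses 228 of 228 (binding); labor uses 245 of 252 (slack = 7).
Since labor is not tight, its dual is 0.
The binding rows give the dual system: 2·y_land + 6·y_water = 58 and 1·y_land + 2·y_water = 21.
→ y_land = 5 and y_water = 8.
Δz = y_water·Δb = 8 × (5) = 40, so new z* = 2269 + 40 = 2309.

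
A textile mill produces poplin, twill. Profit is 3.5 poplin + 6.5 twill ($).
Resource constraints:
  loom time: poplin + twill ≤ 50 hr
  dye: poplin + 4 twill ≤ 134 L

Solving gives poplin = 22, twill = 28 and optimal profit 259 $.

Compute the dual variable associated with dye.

At the optimum: loom time uses 50 of 50 (binding); dye uses 134 of 134 (binding).
The binding rows give the dual system: 1·y_loom time + 1·y_dye = 3.5 and 1·y_loom time + 4·y_dye = 6.5.
→ y_loom time = 2.5 and y_dye = 1.
Shadow price of dye = 1.

1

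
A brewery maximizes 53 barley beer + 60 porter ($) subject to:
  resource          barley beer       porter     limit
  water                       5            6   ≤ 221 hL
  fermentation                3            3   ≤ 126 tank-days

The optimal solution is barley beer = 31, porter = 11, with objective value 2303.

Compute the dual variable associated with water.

7

Check each constraint at x*: water 221/221 (tight); fermentation 126/126 (tight).
Dual feasibility on the basic columns requires 5·y_water + 3·y_fermentation = 53, 6·y_water + 3·y_fermentation = 60.
This yields shadow prices y_water = 7, y_fermentation = 6.
Shadow price of water = 7.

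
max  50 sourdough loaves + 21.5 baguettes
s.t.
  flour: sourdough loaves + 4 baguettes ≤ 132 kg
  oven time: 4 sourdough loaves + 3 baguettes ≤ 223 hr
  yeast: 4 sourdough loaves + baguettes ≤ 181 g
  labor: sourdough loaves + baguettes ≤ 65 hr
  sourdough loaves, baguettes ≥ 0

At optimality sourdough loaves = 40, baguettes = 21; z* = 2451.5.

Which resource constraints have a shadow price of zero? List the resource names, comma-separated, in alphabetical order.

flour: 124/132 (slack 8)
oven time: 223/223 (binding)
yeast: 181/181 (binding)
labor: 61/65 (slack 4)
By complementary slackness, a constraint with positive slack has shadow price 0 → flour, labor.

flour, labor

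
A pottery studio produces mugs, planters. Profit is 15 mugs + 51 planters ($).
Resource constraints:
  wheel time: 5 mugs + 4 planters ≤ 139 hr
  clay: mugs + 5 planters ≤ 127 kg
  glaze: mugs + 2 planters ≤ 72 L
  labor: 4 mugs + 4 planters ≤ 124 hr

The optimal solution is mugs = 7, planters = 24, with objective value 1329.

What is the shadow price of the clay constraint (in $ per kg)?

Binding: clay and labor. Non-binding: wheel time (8 unused), glaze (17 unused).
By complementary slackness, y = 0 for the non-binding constraints.
Dual feasibility on the basic columns requires 1·y_clay + 4·y_labor = 15, 5·y_clay + 4·y_labor = 51.
This yields shadow prices y_clay = 9, y_labor = 1.5.
Shadow price of clay = 9.

9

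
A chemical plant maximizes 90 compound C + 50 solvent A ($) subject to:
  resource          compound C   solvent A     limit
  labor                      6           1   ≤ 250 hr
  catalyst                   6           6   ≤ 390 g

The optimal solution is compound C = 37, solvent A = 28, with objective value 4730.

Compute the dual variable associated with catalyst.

At the optimum: labor uses 250 of 250 (binding); catalyst uses 390 of 390 (binding).
The binding rows give the dual system: 6·y_labor + 6·y_catalyst = 90 and 1·y_labor + 6·y_catalyst = 50.
→ y_labor = 8 and y_catalyst = 7.
Shadow price of catalyst = 7.

7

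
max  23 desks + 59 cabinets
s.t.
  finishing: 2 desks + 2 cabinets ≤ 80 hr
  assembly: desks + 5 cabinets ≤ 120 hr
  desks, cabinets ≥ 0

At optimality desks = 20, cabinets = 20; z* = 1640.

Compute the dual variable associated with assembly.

9

Check each constraint at x*: finishing 80/80 (tight); assembly 120/120 (tight).
From A_Bᵀ y = c: 2·y_finishing + 1·y_assembly = 23; 2·y_finishing + 5·y_assembly = 59.
Solving: y_finishing = 7, y_assembly = 9.
Shadow price of assembly = 9.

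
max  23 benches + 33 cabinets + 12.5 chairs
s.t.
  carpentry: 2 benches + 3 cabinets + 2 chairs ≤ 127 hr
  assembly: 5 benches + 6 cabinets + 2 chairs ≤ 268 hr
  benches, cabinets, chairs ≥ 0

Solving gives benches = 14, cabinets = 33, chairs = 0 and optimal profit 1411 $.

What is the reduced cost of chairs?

Both carpentry and assembly are binding at x*.
From A_Bᵀ y = c: 2·y_carpentry + 5·y_assembly = 23; 3·y_carpentry + 6·y_assembly = 33.
→ y_carpentry = 9 and y_assembly = 1.
Reduced cost of chairs: c₃ − yᵀa₃ = 12.5 − (9·2 + 1·2) = 12.5 − 20 = -7.5.

-7.5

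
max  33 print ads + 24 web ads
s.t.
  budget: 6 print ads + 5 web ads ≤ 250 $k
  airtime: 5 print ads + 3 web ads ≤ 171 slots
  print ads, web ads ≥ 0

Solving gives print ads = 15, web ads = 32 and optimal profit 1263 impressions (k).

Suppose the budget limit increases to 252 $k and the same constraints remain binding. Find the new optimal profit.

Check each constraint at x*: budget 250/250 (tight); airtime 171/171 (tight).
The binding rows give the dual system: 6·y_budget + 5·y_airtime = 33 and 5·y_budget + 3·y_airtime = 24.
This yields shadow prices y_budget = 3, y_airtime = 3.
Δz = y_budget·Δb = 3 × (2) = 6, so new z* = 1263 + 6 = 1269.

1269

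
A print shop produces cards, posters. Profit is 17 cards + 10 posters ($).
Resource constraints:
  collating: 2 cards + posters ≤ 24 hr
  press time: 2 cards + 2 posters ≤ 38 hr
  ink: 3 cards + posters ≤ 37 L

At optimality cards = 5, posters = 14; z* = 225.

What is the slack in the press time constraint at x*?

0

press time used = 2·5 + 2·14 = 38; slack = 38 − 38 = 0.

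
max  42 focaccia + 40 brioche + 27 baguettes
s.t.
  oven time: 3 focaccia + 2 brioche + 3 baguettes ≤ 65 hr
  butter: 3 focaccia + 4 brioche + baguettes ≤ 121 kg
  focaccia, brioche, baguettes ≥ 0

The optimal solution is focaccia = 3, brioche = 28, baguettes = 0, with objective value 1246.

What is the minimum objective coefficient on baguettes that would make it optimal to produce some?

Both oven time and butter are binding at x*.
Dual feasibility on the basic columns requires 3·y_oven time + 3·y_butter = 42, 2·y_oven time + 4·y_butter = 40.
Solving: y_oven time = 8, y_butter = 6.
baguettes enters the basis when its profit ≥ yᵀa₃ = 8·3 + 6·1 = 30.

30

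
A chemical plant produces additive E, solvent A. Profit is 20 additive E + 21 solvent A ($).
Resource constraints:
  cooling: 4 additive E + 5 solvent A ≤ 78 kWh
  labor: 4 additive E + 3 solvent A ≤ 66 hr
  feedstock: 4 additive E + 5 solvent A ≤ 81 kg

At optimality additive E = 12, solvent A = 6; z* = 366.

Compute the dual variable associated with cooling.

Binding: cooling and labor. Non-binding: feedstock (3 unused).
By complementary slackness, y = 0 for the non-binding constraint.
From A_Bᵀ y = c: 4·y_cooling + 4·y_labor = 20; 5·y_cooling + 3·y_labor = 21.
Solving: y_cooling = 3, y_labor = 2.
Shadow price of cooling = 3.

3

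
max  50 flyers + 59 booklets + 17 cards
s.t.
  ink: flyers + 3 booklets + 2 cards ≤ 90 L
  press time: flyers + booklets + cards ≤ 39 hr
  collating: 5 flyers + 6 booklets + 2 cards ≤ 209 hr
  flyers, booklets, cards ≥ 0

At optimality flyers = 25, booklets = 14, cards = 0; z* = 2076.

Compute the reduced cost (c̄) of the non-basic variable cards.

-6

Check each constraint at x*: ink 67/90 (slack 23); press time 39/39 (tight); collating 209/209 (tight).
By complementary slackness, y = 0 for the non-binding constraint.
Dual feasibility on the basic columns requires 1·y_press time + 5·y_collating = 50, 1·y_press time + 6·y_collating = 59.
This yields shadow prices y_press time = 5, y_collating = 9.
Reduced cost of cards: c₃ − yᵀa₃ = 17 − (5·1 + 9·2) = 17 − 23 = -6.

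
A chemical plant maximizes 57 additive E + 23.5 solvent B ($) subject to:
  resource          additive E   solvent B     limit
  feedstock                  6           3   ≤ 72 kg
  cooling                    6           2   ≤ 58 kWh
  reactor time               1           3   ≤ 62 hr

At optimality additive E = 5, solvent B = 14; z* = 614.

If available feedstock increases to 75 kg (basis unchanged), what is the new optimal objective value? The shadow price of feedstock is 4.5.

Δb = 3, so new z* = 614 + (4.5)·(3) = 614 + 13.5 = 627.5.

627.5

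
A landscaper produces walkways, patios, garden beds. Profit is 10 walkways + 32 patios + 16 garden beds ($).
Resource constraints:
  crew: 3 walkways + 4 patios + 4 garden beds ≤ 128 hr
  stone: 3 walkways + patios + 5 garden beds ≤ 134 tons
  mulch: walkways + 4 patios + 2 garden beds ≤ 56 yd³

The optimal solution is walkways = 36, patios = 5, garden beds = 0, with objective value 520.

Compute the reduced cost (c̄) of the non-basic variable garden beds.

-2

At the optimum: crew uses 128 of 128 (binding); stone uses 113 of 134 (slack = 21); mulch uses 56 of 56 (binding).
Slack constraints have shadow price 0 (complementary slackness).
Dual feasibility on the basic columns requires 3·y_crew + 1·y_mulch = 10, 4·y_crew + 4·y_mulch = 32.
This yields shadow prices y_crew = 1, y_mulch = 7.
Reduced cost of garden beds: c₃ − yᵀa₃ = 16 − (1·4 + 7·2) = 16 − 18 = -2.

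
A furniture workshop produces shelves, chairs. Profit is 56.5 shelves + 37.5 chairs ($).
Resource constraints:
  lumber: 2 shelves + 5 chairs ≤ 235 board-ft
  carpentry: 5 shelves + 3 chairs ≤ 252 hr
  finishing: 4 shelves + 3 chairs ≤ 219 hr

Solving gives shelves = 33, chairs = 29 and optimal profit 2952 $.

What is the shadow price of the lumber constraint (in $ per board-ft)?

Binding: carpentry and finishing. Non-binding: lumber (24 unused).
Since lumber is not tight, its dual is 0.
The binding rows give the dual system: 5·y_carpentry + 4·y_finishing = 56.5 and 3·y_carpentry + 3·y_finishing = 37.5.
Solving: y_carpentry = 6.5, y_finishing = 6.
Shadow price of lumber = 0.

0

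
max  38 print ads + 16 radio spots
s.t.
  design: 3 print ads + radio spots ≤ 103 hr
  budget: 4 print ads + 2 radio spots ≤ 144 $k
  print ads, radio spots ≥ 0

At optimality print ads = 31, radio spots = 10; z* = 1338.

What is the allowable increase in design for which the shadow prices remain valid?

Binding constraints: design, budget. The basis is B = [[3,1],[4,2]] with det 2.
Per unit increase in design, x* moves by d = (1, -2).
The basis stays optimal until radio spots reaches 0; allowable increase = 5 hr.

5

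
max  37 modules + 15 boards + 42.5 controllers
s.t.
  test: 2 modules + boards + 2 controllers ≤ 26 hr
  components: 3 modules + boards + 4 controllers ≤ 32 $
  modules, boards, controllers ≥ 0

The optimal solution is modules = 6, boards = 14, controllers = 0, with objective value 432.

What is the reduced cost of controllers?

Both test and components are binding at x*.
From A_Bᵀ y = c: 2·y_test + 3·y_components = 37; 1·y_test + 1·y_components = 15.
→ y_test = 8 and y_components = 7.
Reduced cost of controllers: c₃ − yᵀa₃ = 42.5 − (8·2 + 7·4) = 42.5 − 44 = -1.5.

-1.5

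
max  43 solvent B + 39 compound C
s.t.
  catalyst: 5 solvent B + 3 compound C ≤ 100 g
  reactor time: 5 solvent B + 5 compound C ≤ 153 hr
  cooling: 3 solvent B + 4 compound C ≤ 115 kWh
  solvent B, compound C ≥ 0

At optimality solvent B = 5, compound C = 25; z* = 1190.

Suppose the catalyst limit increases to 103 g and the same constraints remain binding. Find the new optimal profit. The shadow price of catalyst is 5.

Δb = 3, so new z* = 1190 + (5)·(3) = 1190 + 15 = 1205.

1205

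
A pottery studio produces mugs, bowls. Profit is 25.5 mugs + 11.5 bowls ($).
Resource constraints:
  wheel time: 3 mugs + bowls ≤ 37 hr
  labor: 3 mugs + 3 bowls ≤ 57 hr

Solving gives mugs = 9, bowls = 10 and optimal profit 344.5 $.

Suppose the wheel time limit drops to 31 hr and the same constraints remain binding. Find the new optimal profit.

Check each constraint at x*: wheel time 37/37 (tight); labor 57/57 (tight).
From A_Bᵀ y = c: 3·y_wheel time + 3·y_labor = 25.5; 1·y_wheel time + 3·y_labor = 11.5.
Solving: y_wheel time = 7, y_labor = 1.5.
Δz = y_wheel time·Δb = 7 × (-6) = -42, so new z* = 344.5 − 42 = 302.5.

302.5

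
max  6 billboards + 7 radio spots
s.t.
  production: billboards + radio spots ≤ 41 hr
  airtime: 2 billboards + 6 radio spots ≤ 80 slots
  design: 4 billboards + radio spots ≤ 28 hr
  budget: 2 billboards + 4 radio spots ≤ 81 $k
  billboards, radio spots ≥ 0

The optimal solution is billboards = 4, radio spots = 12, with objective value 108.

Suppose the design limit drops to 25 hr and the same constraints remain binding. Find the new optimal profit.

Binding: airtime and design. Non-binding: production (25 unused), budget (25 unused).
By complementary slackness, y = 0 for the non-binding constraints.
The binding rows give the dual system: 2·y_airtime + 4·y_design = 6 and 6·y_airtime + 1·y_design = 7.
Solving: y_airtime = 1, y_design = 1.
Δz = y_design·Δb = 1 × (-3) = -3, so new z* = 108 − 3 = 105.

105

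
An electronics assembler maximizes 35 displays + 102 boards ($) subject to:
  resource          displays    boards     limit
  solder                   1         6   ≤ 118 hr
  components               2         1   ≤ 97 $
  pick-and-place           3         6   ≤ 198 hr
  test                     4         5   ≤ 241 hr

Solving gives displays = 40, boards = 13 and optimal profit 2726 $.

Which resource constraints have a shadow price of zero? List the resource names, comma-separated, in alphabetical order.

solder: 118/118 (binding)
components: 93/97 (slack 4)
pick-and-place: 198/198 (binding)
test: 225/241 (slack 16)
By complementary slackness, a constraint with positive slack has shadow price 0 → components, test.

components, test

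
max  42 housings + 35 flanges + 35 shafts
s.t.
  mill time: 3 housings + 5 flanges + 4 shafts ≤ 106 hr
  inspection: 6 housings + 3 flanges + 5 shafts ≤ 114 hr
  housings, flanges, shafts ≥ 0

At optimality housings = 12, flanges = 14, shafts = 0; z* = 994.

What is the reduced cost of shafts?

At the optimum: mill time uses 106 of 106 (binding); inspection uses 114 of 114 (binding).
The binding rows give the dual system: 3·y_mill time + 6·y_inspection = 42 and 5·y_mill time + 3·y_inspection = 35.
This yields shadow prices y_mill time = 4, y_inspection = 5.
Reduced cost of shafts: c₃ − yᵀa₃ = 35 − (4·4 + 5·5) = 35 − 41 = -6.

-6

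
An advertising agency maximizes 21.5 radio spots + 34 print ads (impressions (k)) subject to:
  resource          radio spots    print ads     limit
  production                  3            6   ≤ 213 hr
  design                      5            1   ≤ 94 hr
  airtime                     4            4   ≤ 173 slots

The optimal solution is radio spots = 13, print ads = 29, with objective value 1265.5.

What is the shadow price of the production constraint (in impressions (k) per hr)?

At the optimum: production uses 213 of 213 (binding); design uses 94 of 94 (binding); airtime uses 168 of 173 (slack = 5).
Since airtime is not tight, its dual is 0.
Dual feasibility on the basic columns requires 3·y_production + 5·y_design = 21.5, 6·y_production + 1·y_design = 34.
This yields shadow prices y_production = 5.5, y_design = 1.
Shadow price of production = 5.5.

5.5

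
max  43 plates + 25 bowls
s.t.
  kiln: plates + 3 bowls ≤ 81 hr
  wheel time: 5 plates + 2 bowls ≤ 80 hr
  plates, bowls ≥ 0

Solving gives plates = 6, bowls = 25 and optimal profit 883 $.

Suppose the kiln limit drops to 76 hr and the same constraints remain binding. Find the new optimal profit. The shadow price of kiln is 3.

Δb = -5, so new z* = 883 + (3)·(-5) = 883 − 15 = 868.

868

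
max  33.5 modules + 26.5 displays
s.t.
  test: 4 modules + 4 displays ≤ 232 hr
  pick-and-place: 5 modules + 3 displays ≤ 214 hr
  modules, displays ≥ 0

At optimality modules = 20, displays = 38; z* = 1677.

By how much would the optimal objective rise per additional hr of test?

4

Check each constraint at x*: test 232/232 (tight); pick-and-place 214/214 (tight).
The binding rows give the dual system: 4·y_test + 5·y_pick-and-place = 33.5 and 4·y_test + 3·y_pick-and-place = 26.5.
This yields shadow prices y_test = 4, y_pick-and-place = 3.5.
Shadow price of test = 4.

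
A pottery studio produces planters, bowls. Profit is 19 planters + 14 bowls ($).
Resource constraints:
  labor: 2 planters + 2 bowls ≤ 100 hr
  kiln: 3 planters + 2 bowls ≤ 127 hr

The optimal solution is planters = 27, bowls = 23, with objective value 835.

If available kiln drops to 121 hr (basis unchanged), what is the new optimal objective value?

805

Check each constraint at x*: labor 100/100 (tight); kiln 127/127 (tight).
Dual feasibility on the basic columns requires 2·y_labor + 3·y_kiln = 19, 2·y_labor + 2·y_kiln = 14.
→ y_labor = 2 and y_kiln = 5.
Δz = y_kiln·Δb = 5 × (-6) = -30, so new z* = 835 − 30 = 805.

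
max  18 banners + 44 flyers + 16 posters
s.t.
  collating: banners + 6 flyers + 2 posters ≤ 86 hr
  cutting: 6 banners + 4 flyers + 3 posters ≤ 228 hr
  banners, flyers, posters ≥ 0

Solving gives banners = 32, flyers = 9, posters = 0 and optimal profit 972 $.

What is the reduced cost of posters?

-2

At the optimum: collating uses 86 of 86 (binding); cutting uses 228 of 228 (binding).
The binding rows give the dual system: 1·y_collating + 6·y_cutting = 18 and 6·y_collating + 4·y_cutting = 44.
→ y_collating = 6 and y_cutting = 2.
Reduced cost of posters: c₃ − yᵀa₃ = 16 − (6·2 + 2·3) = 16 − 18 = -2.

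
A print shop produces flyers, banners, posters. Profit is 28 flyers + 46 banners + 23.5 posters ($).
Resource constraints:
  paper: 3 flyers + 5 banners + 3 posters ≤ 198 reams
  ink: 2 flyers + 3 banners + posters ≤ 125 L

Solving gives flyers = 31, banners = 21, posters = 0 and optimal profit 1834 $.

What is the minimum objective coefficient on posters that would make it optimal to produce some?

Check each constraint at x*: paper 198/198 (tight); ink 125/125 (tight).
The binding rows give the dual system: 3·y_paper + 2·y_ink = 28 and 5·y_paper + 3·y_ink = 46.
This yields shadow prices y_paper = 8, y_ink = 2.
posters enters the basis when its profit ≥ yᵀa₃ = 8·3 + 2·1 = 26.

26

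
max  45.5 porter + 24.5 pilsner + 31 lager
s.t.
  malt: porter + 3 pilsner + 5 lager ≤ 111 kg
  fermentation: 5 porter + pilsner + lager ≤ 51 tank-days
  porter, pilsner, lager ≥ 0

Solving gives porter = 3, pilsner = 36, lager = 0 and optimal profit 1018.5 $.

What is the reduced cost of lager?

Check each constraint at x*: malt 111/111 (tight); fermentation 51/51 (tight).
Dual feasibility on the basic columns requires 1·y_malt + 5·y_fermentation = 45.5, 3·y_malt + 1·y_fermentation = 24.5.
This yields shadow prices y_malt = 5.5, y_fermentation = 8.
Reduced cost of lager: c₃ − yᵀa₃ = 31 − (5.5·5 + 8·1) = 31 − 35.5 = -4.5.

-4.5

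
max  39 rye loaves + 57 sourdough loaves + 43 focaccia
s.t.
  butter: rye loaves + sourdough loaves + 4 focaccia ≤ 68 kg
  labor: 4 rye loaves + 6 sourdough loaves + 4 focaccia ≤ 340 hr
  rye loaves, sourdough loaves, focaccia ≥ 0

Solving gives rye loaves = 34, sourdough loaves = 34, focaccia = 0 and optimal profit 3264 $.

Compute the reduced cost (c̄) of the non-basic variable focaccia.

Both butter and labor are binding at x*.
From A_Bᵀ y = c: 1·y_butter + 4·y_labor = 39; 1·y_butter + 6·y_labor = 57.
→ y_butter = 3 and y_labor = 9.
Reduced cost of focaccia: c₃ − yᵀa₃ = 43 − (3·4 + 9·4) = 43 − 48 = -5.

-5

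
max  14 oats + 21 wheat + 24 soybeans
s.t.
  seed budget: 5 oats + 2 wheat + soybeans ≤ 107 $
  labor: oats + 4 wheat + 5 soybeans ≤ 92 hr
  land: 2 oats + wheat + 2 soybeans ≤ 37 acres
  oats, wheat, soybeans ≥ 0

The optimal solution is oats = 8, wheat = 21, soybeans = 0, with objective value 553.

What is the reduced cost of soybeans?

Binding: labor and land. Non-binding: seed budget (25 unused).
Slack constraints have shadow price 0 (complementary slackness).
From A_Bᵀ y = c: 1·y_labor + 2·y_land = 14; 4·y_labor + 1·y_land = 21.
Solving: y_labor = 4, y_land = 5.
Reduced cost of soybeans: c₃ − yᵀa₃ = 24 − (4·5 + 5·2) = 24 − 30 = -6.

-6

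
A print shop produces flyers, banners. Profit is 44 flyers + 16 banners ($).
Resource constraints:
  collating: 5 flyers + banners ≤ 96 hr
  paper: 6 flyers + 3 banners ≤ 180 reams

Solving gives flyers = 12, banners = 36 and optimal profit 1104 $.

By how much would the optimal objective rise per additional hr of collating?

Check each constraint at x*: collating 96/96 (tight); paper 180/180 (tight).
From A_Bᵀ y = c: 5·y_collating + 6·y_paper = 44; 1·y_collating + 3·y_paper = 16.
Solving: y_collating = 4, y_paper = 4.
Shadow price of collating = 4.

4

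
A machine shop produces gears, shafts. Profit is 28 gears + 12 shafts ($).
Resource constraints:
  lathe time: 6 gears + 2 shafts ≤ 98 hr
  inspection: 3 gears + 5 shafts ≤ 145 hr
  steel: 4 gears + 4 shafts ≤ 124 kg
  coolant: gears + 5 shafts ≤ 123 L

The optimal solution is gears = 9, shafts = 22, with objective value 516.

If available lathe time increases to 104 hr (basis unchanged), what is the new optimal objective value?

Check each constraint at x*: lathe time 98/98 (tight); inspection 137/145 (slack 8); steel 124/124 (tight); coolant 119/123 (slack 4).
By complementary slackness, y = 0 for the non-binding constraints.
From A_Bᵀ y = c: 6·y_lathe time + 4·y_steel = 28; 2·y_lathe time + 4·y_steel = 12.
This yields shadow prices y_lathe time = 4, y_steel = 1.
Δz = y_lathe time·Δb = 4 × (6) = 24, so new z* = 516 + 24 = 540.

540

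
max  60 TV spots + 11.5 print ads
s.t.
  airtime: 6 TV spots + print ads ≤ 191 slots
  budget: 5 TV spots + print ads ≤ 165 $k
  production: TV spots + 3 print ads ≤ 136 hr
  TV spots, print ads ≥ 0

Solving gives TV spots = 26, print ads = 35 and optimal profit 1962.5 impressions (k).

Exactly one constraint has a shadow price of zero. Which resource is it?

production

airtime: 191/191 (binding)
budget: 165/165 (binding)
production: 131/136 (slack 5)
By complementary slackness, a constraint with positive slack has shadow price 0 → production.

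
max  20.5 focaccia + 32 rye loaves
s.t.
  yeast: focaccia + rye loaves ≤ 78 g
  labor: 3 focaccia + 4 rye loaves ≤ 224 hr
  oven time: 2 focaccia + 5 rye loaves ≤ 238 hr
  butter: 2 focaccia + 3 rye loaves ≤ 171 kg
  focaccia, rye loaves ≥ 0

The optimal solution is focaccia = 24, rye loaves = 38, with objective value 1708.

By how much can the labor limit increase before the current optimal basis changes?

Binding constraints: labor, oven time. The basis is B = [[3,4],[2,5]] with det 7.
Per unit increase in labor, x* moves by d = (0.7143, -0.2857).
The basis stays optimal until butter becomes binding; allowable increase = 15.75 hr.

15.75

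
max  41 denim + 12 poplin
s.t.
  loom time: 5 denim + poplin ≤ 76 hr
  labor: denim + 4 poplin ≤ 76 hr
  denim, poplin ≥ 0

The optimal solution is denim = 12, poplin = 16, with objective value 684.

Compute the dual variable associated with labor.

Both loom time and labor are binding at x*.
Dual feasibility on the basic columns requires 5·y_loom time + 1·y_labor = 41, 1·y_loom time + 4·y_labor = 12.
Solving: y_loom time = 8, y_labor = 1.
Shadow price of labor = 1.

1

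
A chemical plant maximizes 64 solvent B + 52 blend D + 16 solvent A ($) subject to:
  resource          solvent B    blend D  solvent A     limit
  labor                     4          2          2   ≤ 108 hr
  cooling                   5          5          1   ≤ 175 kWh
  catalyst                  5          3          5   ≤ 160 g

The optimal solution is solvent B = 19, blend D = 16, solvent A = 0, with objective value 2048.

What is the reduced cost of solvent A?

Check each constraint at x*: labor 108/108 (tight); cooling 175/175 (tight); catalyst 143/160 (slack 17).
Since catalyst is not tight, its dual is 0.
The binding rows give the dual system: 4·y_labor + 5·y_cooling = 64 and 2·y_labor + 5·y_cooling = 52.
Solving: y_labor = 6, y_cooling = 8.
Reduced cost of solvent A: c₃ − yᵀa₃ = 16 − (6·2 + 8·1) = 16 − 20 = -4.

-4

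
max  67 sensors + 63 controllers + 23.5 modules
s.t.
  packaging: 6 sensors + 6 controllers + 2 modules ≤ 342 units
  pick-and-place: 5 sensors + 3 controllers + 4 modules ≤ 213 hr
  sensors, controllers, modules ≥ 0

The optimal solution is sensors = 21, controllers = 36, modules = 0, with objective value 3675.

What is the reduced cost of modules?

Check each constraint at x*: packaging 342/342 (tight); pick-and-place 213/213 (tight).
From A_Bᵀ y = c: 6·y_packaging + 5·y_pick-and-place = 67; 6·y_packaging + 3·y_pick-and-place = 63.
Solving: y_packaging = 9.5, y_pick-and-place = 2.
Reduced cost of modules: c₃ − yᵀa₃ = 23.5 − (9.5·2 + 2·4) = 23.5 − 27 = -3.5.

-3.5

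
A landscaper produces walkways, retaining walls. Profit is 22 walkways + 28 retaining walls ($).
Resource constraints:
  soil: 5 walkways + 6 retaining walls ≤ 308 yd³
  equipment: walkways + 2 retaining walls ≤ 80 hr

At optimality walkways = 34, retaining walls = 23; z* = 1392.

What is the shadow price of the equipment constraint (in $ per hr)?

2

Check each constraint at x*: soil 308/308 (tight); equipment 80/80 (tight).
From A_Bᵀ y = c: 5·y_soil + 1·y_equipment = 22; 6·y_soil + 2·y_equipment = 28.
This yields shadow prices y_soil = 4, y_equipment = 2.
Shadow price of equipment = 2.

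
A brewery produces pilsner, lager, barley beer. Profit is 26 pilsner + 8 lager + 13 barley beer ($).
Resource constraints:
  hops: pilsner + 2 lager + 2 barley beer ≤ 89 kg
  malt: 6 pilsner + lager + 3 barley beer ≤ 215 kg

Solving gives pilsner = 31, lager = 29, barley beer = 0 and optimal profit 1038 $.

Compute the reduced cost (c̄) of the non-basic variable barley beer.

At the optimum: hops uses 89 of 89 (binding); malt uses 215 of 215 (binding).
From A_Bᵀ y = c: 1·y_hops + 6·y_malt = 26; 2·y_hops + 1·y_malt = 8.
→ y_hops = 2 and y_malt = 4.
Reduced cost of barley beer: c₃ − yᵀa₃ = 13 − (2·2 + 4·3) = 13 − 16 = -3.

-3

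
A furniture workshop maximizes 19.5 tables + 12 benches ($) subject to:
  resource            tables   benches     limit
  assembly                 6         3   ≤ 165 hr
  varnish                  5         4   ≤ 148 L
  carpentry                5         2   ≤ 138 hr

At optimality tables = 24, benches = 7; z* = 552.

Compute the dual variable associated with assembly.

2

At the optimum: assembly uses 165 of 165 (binding); varnish uses 148 of 148 (binding); carpentry uses 134 of 138 (slack = 4).
Slack constraints have shadow price 0 (complementary slackness).
Dual feasibility on the basic columns requires 6·y_assembly + 5·y_varnish = 19.5, 3·y_assembly + 4·y_varnish = 12.
→ y_assembly = 2 and y_varnish = 1.5.
Shadow price of assembly = 2.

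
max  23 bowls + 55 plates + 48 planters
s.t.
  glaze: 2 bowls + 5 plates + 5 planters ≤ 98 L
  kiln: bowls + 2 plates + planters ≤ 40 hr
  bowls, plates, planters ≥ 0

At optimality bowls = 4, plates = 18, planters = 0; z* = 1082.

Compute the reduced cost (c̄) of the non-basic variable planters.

-2

Check each constraint at x*: glaze 98/98 (tight); kiln 40/40 (tight).
Dual feasibility on the basic columns requires 2·y_glaze + 1·y_kiln = 23, 5·y_glaze + 2·y_kiln = 55.
Solving: y_glaze = 9, y_kiln = 5.
Reduced cost of planters: c₃ − yᵀa₃ = 48 − (9·5 + 5·1) = 48 − 50 = -2.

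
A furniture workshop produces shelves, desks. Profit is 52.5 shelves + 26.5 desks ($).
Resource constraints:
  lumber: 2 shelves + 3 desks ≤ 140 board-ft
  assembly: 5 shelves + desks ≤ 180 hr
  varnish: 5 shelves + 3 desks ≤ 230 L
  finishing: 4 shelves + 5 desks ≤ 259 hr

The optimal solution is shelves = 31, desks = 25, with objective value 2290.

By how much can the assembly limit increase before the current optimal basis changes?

Binding constraints: assembly, varnish. The basis is B = [[5,1],[5,3]] with det 10.
Per unit increase in assembly, x* moves by d = (0.3, -0.5).
The basis stays optimal until desks reaches 0; allowable increase = 50 hr.

50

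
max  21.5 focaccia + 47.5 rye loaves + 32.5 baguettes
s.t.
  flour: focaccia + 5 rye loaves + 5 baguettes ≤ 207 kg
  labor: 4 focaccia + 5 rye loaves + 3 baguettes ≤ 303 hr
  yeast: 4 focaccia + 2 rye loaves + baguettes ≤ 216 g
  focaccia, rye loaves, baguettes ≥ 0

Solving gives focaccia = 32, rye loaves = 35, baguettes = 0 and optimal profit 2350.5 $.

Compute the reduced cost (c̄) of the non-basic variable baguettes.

-7

At the optimum: flour uses 207 of 207 (binding); labor uses 303 of 303 (binding); yeast uses 198 of 216 (slack = 18).
Slack constraints have shadow price 0 (complementary slackness).
The binding rows give the dual system: 1·y_flour + 4·y_labor = 21.5 and 5·y_flour + 5·y_labor = 47.5.
→ y_flour = 5.5 and y_labor = 4.
Reduced cost of baguettes: c₃ − yᵀa₃ = 32.5 − (5.5·5 + 4·3) = 32.5 − 39.5 = -7.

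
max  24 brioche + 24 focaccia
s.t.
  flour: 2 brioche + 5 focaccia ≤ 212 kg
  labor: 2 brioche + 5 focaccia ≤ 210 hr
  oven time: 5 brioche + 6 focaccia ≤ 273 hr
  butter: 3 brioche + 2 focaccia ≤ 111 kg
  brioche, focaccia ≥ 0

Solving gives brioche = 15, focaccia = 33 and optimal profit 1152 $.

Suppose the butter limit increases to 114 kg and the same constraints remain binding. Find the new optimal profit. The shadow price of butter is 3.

Δb = 3, so new z* = 1152 + (3)·(3) = 1152 + 9 = 1161.

1161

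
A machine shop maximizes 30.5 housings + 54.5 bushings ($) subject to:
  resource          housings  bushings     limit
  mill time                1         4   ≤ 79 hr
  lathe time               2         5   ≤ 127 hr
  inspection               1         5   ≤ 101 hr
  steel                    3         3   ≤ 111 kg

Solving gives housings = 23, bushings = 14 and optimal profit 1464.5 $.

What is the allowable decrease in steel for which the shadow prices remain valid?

51.75

Binding constraints: mill time, steel. The basis is B = [[1,4],[3,3]] with det -9.
Per unit decrease in steel, x* moves by d = (-0.4444, 0.1111).
The basis stays optimal until housings reaches 0; allowable decrease = 51.75 kg.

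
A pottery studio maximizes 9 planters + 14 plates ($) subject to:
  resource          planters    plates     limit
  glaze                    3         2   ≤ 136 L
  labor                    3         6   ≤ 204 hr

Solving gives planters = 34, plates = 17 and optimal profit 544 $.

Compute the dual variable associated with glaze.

1

At the optimum: glaze uses 136 of 136 (binding); labor uses 204 of 204 (binding).
From A_Bᵀ y = c: 3·y_glaze + 3·y_labor = 9; 2·y_glaze + 6·y_labor = 14.
Solving: y_glaze = 1, y_labor = 2.
Shadow price of glaze = 1.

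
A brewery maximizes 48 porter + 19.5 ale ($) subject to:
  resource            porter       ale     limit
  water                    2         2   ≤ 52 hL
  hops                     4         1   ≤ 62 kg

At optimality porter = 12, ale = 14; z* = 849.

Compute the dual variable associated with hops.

Check each constraint at x*: water 52/52 (tight); hops 62/62 (tight).
From A_Bᵀ y = c: 2·y_water + 4·y_hops = 48; 2·y_water + 1·y_hops = 19.5.
→ y_water = 5 and y_hops = 9.5.
Shadow price of hops = 9.5.

9.5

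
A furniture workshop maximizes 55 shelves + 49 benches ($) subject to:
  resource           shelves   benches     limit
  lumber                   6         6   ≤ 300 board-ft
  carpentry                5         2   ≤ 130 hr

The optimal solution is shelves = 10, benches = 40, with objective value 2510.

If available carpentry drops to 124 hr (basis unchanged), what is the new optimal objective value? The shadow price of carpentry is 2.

Δb = -6, so new z* = 2510 + (2)·(-6) = 2510 − 12 = 2498.

2498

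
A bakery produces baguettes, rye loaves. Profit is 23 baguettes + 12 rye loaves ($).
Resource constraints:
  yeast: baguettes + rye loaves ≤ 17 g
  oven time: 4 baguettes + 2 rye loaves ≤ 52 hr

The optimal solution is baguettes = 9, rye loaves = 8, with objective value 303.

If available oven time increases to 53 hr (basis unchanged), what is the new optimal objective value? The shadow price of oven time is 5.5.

308.5

Δb = 1, so new z* = 303 + (5.5)·(1) = 303 + 5.5 = 308.5.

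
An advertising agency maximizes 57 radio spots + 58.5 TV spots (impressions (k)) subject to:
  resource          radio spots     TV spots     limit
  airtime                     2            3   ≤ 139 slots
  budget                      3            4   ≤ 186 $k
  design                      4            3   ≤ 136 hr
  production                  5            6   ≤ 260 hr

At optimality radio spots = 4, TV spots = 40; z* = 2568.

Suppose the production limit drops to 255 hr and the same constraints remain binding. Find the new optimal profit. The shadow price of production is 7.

Δb = -5, so new z* = 2568 + (7)·(-5) = 2568 − 35 = 2533.

2533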